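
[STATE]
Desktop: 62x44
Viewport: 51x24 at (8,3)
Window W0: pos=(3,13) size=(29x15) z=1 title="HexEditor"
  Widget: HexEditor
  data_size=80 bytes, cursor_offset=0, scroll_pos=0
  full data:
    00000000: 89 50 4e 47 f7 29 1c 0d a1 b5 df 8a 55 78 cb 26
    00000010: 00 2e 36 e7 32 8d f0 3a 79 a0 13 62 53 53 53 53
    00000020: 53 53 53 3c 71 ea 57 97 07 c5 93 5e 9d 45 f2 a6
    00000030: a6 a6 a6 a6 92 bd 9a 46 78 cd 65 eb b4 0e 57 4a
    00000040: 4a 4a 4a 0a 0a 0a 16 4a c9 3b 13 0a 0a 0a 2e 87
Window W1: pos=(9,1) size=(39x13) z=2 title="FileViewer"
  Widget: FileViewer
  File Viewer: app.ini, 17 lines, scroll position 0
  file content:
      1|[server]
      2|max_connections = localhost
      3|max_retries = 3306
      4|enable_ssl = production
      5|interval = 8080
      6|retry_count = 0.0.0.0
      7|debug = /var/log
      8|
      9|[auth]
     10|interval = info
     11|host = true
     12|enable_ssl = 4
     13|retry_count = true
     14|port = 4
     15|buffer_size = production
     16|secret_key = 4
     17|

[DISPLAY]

 ┠─────────────────────────────────────┨           
 ┃[server]                            ▲┃           
 ┃max_connections = localhost         █┃           
 ┃max_retries = 3306                  ░┃           
 ┃enable_ssl = production             ░┃           
 ┃interval = 8080                     ░┃           
 ┃retry_count = 0.0.0.0               ░┃           
 ┃debug = /var/log                    ░┃           
 ┃                                    ░┃           
 ┃[auth]                              ▼┃           
━┗━━━━━━━━━━━━━━━━━━━━━━━━━━━━━━━━━━━━━┛           
Editor                 ┃                           
───────────────────────┨                           
0000  89 50 4e 47 f7 29┃                           
0010  00 2e 36 e7 32 8d┃                           
0020  53 53 53 3c 71 ea┃                           
0030  a6 a6 a6 a6 92 bd┃                           
0040  4a 4a 4a 0a 0a 0a┃                           
                       ┃                           
                       ┃                           
                       ┃                           
                       ┃                           
                       ┃                           
                       ┃                           


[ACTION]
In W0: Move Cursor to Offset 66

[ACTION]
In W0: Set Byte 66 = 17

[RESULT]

 ┠─────────────────────────────────────┨           
 ┃[server]                            ▲┃           
 ┃max_connections = localhost         █┃           
 ┃max_retries = 3306                  ░┃           
 ┃enable_ssl = production             ░┃           
 ┃interval = 8080                     ░┃           
 ┃retry_count = 0.0.0.0               ░┃           
 ┃debug = /var/log                    ░┃           
 ┃                                    ░┃           
 ┃[auth]                              ▼┃           
━┗━━━━━━━━━━━━━━━━━━━━━━━━━━━━━━━━━━━━━┛           
Editor                 ┃                           
───────────────────────┨                           
0000  89 50 4e 47 f7 29┃                           
0010  00 2e 36 e7 32 8d┃                           
0020  53 53 53 3c 71 ea┃                           
0030  a6 a6 a6 a6 92 bd┃                           
0040  4a 4a 17 0a 0a 0a┃                           
                       ┃                           
                       ┃                           
                       ┃                           
                       ┃                           
                       ┃                           
                       ┃                           


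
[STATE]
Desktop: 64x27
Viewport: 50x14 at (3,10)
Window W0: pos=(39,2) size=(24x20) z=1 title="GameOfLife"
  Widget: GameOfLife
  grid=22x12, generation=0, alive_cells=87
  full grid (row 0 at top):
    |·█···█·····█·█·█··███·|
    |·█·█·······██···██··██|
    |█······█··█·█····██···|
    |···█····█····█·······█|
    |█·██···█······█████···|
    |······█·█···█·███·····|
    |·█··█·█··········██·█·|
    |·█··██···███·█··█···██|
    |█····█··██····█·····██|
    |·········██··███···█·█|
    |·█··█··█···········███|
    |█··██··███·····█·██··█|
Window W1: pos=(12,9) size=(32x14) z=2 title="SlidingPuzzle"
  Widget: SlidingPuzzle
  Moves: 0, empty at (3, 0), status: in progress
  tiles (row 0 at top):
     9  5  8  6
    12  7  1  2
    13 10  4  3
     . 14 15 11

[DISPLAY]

         ┃ SlidingPuzzle                ┃···█·····
         ┠──────────────────────────────┨··█·█···█
         ┃┌────┬────┬────┬────┐         ┃█·█······
         ┃│  9 │  5 │  8 │  6 │         ┃██···███·
         ┃├────┼────┼────┼────┤         ┃·█··██···
         ┃│ 12 │  7 │  1 │  2 │         ┃·····██··
         ┃├────┼────┼────┼────┤         ┃█··█·····
         ┃│ 13 │ 10 │  4 │  3 │         ┃█··███···
         ┃├────┼────┼────┼────┤         ┃         
         ┃│    │ 14 │ 15 │ 11 │         ┃         
         ┃└────┴────┴────┴────┘         ┃         
         ┃Moves: 0                      ┃━━━━━━━━━
         ┗━━━━━━━━━━━━━━━━━━━━━━━━━━━━━━┛         
                                                  


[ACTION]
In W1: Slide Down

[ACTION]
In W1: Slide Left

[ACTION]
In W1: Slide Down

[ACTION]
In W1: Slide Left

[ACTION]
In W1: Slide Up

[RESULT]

         ┃ SlidingPuzzle                ┃···█·····
         ┠──────────────────────────────┨··█·█···█
         ┃┌────┬────┬────┬────┐         ┃█·█······
         ┃│  9 │  5 │  8 │  6 │         ┃██···███·
         ┃├────┼────┼────┼────┤         ┃·█··██···
         ┃│ 12 │  1 │  4 │  2 │         ┃·····██··
         ┃├────┼────┼────┼────┤         ┃█··█·····
         ┃│ 10 │  7 │    │  3 │         ┃█··███···
         ┃├────┼────┼────┼────┤         ┃         
         ┃│ 13 │ 14 │ 15 │ 11 │         ┃         
         ┃└────┴────┴────┴────┘         ┃         
         ┃Moves: 5                      ┃━━━━━━━━━
         ┗━━━━━━━━━━━━━━━━━━━━━━━━━━━━━━┛         
                                                  


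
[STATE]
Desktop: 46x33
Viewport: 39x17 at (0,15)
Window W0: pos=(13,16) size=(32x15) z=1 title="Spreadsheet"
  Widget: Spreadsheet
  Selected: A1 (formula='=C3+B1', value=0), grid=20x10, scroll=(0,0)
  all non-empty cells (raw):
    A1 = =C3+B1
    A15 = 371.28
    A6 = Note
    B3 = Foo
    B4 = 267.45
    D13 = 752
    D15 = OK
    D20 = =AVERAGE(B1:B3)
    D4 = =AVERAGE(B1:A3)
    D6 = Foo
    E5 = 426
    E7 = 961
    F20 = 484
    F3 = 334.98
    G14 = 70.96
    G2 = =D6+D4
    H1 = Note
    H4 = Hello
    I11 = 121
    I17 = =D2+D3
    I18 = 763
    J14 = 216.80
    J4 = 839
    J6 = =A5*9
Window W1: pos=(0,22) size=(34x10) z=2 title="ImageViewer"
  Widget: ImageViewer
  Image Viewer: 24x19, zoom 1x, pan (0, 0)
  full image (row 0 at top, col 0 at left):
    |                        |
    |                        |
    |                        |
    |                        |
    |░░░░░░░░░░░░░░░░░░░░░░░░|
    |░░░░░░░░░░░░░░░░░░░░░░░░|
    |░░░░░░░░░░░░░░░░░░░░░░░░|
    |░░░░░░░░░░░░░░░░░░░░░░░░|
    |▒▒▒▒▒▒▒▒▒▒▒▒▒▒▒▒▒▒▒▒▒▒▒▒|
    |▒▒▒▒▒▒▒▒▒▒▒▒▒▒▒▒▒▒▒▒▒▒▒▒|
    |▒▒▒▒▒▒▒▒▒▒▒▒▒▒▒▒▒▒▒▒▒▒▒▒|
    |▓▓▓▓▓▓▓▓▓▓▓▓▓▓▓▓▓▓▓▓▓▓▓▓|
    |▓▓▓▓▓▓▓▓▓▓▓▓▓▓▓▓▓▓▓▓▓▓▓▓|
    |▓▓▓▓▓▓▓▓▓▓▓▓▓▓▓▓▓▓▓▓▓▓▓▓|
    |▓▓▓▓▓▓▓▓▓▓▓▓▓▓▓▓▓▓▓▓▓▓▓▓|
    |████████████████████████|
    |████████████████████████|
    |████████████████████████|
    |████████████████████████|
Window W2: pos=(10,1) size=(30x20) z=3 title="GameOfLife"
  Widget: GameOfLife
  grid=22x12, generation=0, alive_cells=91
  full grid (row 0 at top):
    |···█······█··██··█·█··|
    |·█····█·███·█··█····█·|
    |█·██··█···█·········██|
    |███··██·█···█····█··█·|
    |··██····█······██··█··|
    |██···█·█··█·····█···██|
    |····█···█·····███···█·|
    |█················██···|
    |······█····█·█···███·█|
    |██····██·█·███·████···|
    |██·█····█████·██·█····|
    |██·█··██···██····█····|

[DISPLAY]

          ┃██·█····█████·██·█····      
          ┃██·█··██···██····█····      
          ┃                            
          ┃                            
          ┃                            
          ┗━━━━━━━━━━━━━━━━━━━━━━━━━━━━
             ┃-------------------------
┏━━━━━━━━━━━━━━━━━━━━━━━━━━━━━━━━┓     
┃ ImageViewer                    ┃     
┠────────────────────────────────┨     
┃                                ┃     
┃                                ┃     
┃                                ┃     
┃                                ┃     
┃░░░░░░░░░░░░░░░░░░░░░░░░        ┃     
┃░░░░░░░░░░░░░░░░░░░░░░░░        ┃━━━━━
┗━━━━━━━━━━━━━━━━━━━━━━━━━━━━━━━━┛     


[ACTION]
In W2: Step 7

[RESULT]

          ┃·······██···█·········      
          ┃·········█············      
          ┃                            
          ┃                            
          ┃                            
          ┗━━━━━━━━━━━━━━━━━━━━━━━━━━━━
             ┃-------------------------
┏━━━━━━━━━━━━━━━━━━━━━━━━━━━━━━━━┓     
┃ ImageViewer                    ┃     
┠────────────────────────────────┨     
┃                                ┃     
┃                                ┃     
┃                                ┃     
┃                                ┃     
┃░░░░░░░░░░░░░░░░░░░░░░░░        ┃     
┃░░░░░░░░░░░░░░░░░░░░░░░░        ┃━━━━━
┗━━━━━━━━━━━━━━━━━━━━━━━━━━━━━━━━┛     


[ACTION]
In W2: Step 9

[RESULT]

          ┃······█···█···███···█·      
          ┃······███·········██··      
          ┃                            
          ┃                            
          ┃                            
          ┗━━━━━━━━━━━━━━━━━━━━━━━━━━━━
             ┃-------------------------
┏━━━━━━━━━━━━━━━━━━━━━━━━━━━━━━━━┓     
┃ ImageViewer                    ┃     
┠────────────────────────────────┨     
┃                                ┃     
┃                                ┃     
┃                                ┃     
┃                                ┃     
┃░░░░░░░░░░░░░░░░░░░░░░░░        ┃     
┃░░░░░░░░░░░░░░░░░░░░░░░░        ┃━━━━━
┗━━━━━━━━━━━━━━━━━━━━━━━━━━━━━━━━┛     


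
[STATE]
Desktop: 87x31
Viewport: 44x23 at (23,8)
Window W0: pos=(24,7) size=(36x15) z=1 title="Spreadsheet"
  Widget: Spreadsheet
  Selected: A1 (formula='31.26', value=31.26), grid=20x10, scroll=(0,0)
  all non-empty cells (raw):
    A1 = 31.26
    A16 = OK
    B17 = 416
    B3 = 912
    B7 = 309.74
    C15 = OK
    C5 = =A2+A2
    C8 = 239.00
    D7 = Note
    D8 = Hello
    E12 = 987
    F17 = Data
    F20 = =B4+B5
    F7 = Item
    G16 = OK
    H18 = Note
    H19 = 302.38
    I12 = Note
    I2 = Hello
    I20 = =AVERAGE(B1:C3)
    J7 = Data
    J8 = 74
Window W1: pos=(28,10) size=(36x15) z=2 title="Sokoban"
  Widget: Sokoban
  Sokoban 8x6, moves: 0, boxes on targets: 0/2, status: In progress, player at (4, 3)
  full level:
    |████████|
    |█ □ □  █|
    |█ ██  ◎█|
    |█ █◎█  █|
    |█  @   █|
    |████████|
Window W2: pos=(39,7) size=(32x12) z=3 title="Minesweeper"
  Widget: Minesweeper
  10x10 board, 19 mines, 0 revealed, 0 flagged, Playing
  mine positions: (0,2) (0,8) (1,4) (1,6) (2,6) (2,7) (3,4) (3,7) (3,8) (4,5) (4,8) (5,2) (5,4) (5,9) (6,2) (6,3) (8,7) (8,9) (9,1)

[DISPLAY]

 ┃ Spreadsheet  ┃ Minesweeper               
 ┠──────────────┠───────────────────────────
 ┃A1:┏━━━━━━━━━━┃■■■■■■■■■■                 
 ┃   ┃ Sokoban  ┃■■■■■■■■■■                 
 ┃---┠──────────┃■■■■■■■■■■                 
 ┃  1┃████████  ┃■■■■■■■■■■                 
 ┃  2┃█ □ □  █  ┃■■■■■■■■■■                 
 ┃  3┃█ ██  ◎█  ┃■■■■■■■■■■                 
 ┃  4┃█ █◎█  █  ┃■■■■■■■■■■                 
 ┃  5┃█  @   █  ┃■■■■■■■■■■                 
 ┃  6┃████████  ┗━━━━━━━━━━━━━━━━━━━━━━━━━━━
 ┃  7┃Moves: 0  0/2                     ┃   
 ┃  8┃                                  ┃   
 ┗━━━┃                                  ┃   
     ┃                                  ┃   
     ┃                                  ┃   
     ┗━━━━━━━━━━━━━━━━━━━━━━━━━━━━━━━━━━┛   
                                            
                                            
                                            
                                            
                                            
                                            


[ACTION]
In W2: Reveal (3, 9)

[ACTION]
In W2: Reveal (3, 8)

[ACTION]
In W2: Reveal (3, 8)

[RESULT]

 ┃ Spreadsheet  ┃ Minesweeper               
 ┠──────────────┠───────────────────────────
 ┃A1:┏━━━━━━━━━━┃■■✹■■■■■✹■                 
 ┃   ┃ Sokoban  ┃■■■■✹■✹■■■                 
 ┃---┠──────────┃■■■■■■✹✹■■                 
 ┃  1┃████████  ┃■■■■✹■■✹✹2                 
 ┃  2┃█ □ □  █  ┃■■■■■✹■■✹■                 
 ┃  3┃█ ██  ◎█  ┃■■✹■✹■■■■✹                 
 ┃  4┃█ █◎█  █  ┃■■✹✹■■■■■■                 
 ┃  5┃█  @   █  ┃■■■■■■■■■■                 
 ┃  6┃████████  ┗━━━━━━━━━━━━━━━━━━━━━━━━━━━
 ┃  7┃Moves: 0  0/2                     ┃   
 ┃  8┃                                  ┃   
 ┗━━━┃                                  ┃   
     ┃                                  ┃   
     ┃                                  ┃   
     ┗━━━━━━━━━━━━━━━━━━━━━━━━━━━━━━━━━━┛   
                                            
                                            
                                            
                                            
                                            
                                            


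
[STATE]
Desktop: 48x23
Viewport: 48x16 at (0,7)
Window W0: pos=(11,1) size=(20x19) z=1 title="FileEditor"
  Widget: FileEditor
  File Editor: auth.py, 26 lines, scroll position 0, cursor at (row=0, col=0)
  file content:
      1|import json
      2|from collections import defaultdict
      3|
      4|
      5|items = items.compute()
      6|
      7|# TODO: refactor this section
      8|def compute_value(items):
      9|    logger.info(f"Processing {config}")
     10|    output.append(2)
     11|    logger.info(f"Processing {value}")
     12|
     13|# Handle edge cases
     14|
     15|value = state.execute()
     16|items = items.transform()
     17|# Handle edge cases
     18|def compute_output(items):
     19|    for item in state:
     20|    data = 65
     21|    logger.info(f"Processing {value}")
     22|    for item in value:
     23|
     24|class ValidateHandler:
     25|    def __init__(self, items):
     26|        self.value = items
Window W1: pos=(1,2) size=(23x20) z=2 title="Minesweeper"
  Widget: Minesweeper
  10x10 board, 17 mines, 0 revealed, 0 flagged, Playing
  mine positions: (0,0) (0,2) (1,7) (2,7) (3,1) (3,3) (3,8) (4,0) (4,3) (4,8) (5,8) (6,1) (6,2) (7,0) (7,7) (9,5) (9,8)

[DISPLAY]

 ┃■■■■■■■■■■           ┃     ░┃                 
 ┃■■■■■■■■■■           ┃s.com░┃                 
 ┃■■■■■■■■■■           ┃     ░┃                 
 ┃■■■■■■■■■■           ┃ctor ░┃                 
 ┃■■■■■■■■■■           ┃value░┃                 
 ┃■■■■■■■■■■           ┃nfo(f░┃                 
 ┃■■■■■■■■■■           ┃ppend░┃                 
 ┃■■■■■■■■■■           ┃nfo(f░┃                 
 ┃                     ┃     ░┃                 
 ┃                     ┃e cas░┃                 
 ┃                     ┃     ░┃                 
 ┃                     ┃e.exe▼┃                 
 ┃                     ┃━━━━━━┛                 
 ┃                     ┃                        
 ┗━━━━━━━━━━━━━━━━━━━━━┛                        
                                                


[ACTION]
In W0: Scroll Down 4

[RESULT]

 ┃■■■■■■■■■■           ┃value░┃                 
 ┃■■■■■■■■■■           ┃nfo(f░┃                 
 ┃■■■■■■■■■■           ┃ppend█┃                 
 ┃■■■■■■■■■■           ┃nfo(f░┃                 
 ┃■■■■■■■■■■           ┃     ░┃                 
 ┃■■■■■■■■■■           ┃e cas░┃                 
 ┃■■■■■■■■■■           ┃     ░┃                 
 ┃■■■■■■■■■■           ┃e.exe░┃                 
 ┃                     ┃s.tra░┃                 
 ┃                     ┃e cas░┃                 
 ┃                     ┃outpu░┃                 
 ┃                     ┃ in s▼┃                 
 ┃                     ┃━━━━━━┛                 
 ┃                     ┃                        
 ┗━━━━━━━━━━━━━━━━━━━━━┛                        
                                                


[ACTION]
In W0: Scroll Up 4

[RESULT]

 ┃■■■■■■■■■■           ┃     ░┃                 
 ┃■■■■■■■■■■           ┃s.com░┃                 
 ┃■■■■■■■■■■           ┃     ░┃                 
 ┃■■■■■■■■■■           ┃ctor ░┃                 
 ┃■■■■■■■■■■           ┃value░┃                 
 ┃■■■■■■■■■■           ┃nfo(f░┃                 
 ┃■■■■■■■■■■           ┃ppend░┃                 
 ┃■■■■■■■■■■           ┃nfo(f░┃                 
 ┃                     ┃     ░┃                 
 ┃                     ┃e cas░┃                 
 ┃                     ┃     ░┃                 
 ┃                     ┃e.exe▼┃                 
 ┃                     ┃━━━━━━┛                 
 ┃                     ┃                        
 ┗━━━━━━━━━━━━━━━━━━━━━┛                        
                                                


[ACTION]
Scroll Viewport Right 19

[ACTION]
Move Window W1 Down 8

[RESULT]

 ┃■■■■■■■■■■           ┃     ░┃                 
 ┃■■■■■■■■■■           ┃s.com░┃                 
 ┃■■■■■■■■■■           ┃     ░┃                 
 ┃■■■■■■■■■■           ┃ctor ░┃                 
 ┃■■■■■■■■■■           ┃value░┃                 
 ┃■■■■■■■■■■           ┃nfo(f░┃                 
 ┃■■■■■■■■■■           ┃ppend░┃                 
 ┃■■■■■■■■■■           ┃nfo(f░┃                 
 ┃■■■■■■■■■■           ┃     ░┃                 
 ┃                     ┃e cas░┃                 
 ┃                     ┃     ░┃                 
 ┃                     ┃e.exe▼┃                 
 ┃                     ┃━━━━━━┛                 
 ┃                     ┃                        
 ┃                     ┃                        
 ┗━━━━━━━━━━━━━━━━━━━━━┛                        


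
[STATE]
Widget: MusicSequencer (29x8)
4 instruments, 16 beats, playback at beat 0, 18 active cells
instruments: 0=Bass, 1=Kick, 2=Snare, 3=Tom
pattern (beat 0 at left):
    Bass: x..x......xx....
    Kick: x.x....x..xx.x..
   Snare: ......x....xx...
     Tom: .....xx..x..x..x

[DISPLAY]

      ▼123456789012345       
  Bass█··█······██····       
  Kick█·█····█··██·█··       
 Snare······█····██···       
   Tom·····██··█··█··█       
                             
                             
                             


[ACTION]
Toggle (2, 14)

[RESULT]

      ▼123456789012345       
  Bass█··█······██····       
  Kick█·█····█··██·█··       
 Snare······█····██·█·       
   Tom·····██··█··█··█       
                             
                             
                             


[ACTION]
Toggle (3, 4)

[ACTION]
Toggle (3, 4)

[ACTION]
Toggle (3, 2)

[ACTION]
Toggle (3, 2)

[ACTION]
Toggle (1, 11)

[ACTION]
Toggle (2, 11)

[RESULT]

      ▼123456789012345       
  Bass█··█······██····       
  Kick█·█····█··█··█··       
 Snare······█·····█·█·       
   Tom·····██··█··█··█       
                             
                             
                             


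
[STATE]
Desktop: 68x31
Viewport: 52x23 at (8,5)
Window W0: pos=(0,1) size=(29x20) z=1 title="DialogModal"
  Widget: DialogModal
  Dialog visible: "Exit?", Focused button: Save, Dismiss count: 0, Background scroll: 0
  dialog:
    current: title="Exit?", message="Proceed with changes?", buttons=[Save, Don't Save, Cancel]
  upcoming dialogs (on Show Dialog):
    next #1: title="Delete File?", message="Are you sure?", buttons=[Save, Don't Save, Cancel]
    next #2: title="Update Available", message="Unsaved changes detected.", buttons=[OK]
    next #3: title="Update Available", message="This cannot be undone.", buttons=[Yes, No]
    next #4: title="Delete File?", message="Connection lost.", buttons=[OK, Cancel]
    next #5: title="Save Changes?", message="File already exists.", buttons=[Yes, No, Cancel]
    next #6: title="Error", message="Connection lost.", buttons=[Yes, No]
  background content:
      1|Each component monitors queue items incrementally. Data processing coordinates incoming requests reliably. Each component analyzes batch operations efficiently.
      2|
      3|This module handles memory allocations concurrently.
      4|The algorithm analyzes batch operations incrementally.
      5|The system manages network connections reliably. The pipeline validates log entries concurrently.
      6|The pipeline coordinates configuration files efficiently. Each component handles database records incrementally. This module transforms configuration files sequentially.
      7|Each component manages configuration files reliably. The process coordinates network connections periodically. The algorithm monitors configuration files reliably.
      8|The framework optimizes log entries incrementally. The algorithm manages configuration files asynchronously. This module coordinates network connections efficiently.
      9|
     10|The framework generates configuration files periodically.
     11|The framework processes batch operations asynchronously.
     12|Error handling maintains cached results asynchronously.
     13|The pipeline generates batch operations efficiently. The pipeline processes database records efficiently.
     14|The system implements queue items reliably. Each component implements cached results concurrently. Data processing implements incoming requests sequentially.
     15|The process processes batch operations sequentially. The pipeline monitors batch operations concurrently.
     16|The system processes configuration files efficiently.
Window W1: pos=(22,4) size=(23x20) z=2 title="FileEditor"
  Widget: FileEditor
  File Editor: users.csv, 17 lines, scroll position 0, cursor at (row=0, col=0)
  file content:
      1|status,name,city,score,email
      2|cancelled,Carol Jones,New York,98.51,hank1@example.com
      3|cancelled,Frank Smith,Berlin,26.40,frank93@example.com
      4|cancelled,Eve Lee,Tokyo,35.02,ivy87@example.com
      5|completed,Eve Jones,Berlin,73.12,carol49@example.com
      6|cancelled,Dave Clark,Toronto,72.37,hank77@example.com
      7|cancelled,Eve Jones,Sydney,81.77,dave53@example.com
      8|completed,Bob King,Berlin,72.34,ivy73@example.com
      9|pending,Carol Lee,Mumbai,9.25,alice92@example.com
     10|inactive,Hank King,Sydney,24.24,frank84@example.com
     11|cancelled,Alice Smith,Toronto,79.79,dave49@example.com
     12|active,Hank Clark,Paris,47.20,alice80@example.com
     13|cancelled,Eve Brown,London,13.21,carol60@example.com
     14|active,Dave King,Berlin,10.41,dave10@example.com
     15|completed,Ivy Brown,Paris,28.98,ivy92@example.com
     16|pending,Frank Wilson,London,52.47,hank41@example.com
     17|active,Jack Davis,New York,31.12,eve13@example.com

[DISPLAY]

              ┃ FileEditor          ┃               
dule handles m┠─────────────────────┨               
orithm analyze┃█tatus,name,city,sco▲┃               
tem manages ne┃cancelled,Carol Jone█┃               
──────────────┃cancelled,Frank Smit░┃               
    Exit?     ┃cancelled,Eve Lee,To░┃               
eed with chang┃completed,Eve Jones,░┃               
e]  Don't Save┃cancelled,Dave Clark░┃               
──────────────┃cancelled,Eve Jones,░┃               
mework process┃completed,Bob King,B░┃               
andling mainta┃pending,Carol Lee,Mu░┃               
eline generate┃inactive,Hank King,S░┃               
tem implements┃cancelled,Alice Smit░┃               
cess processes┃active,Hank Clark,Pa░┃               
tem processes ┃cancelled,Eve Brown,░┃               
━━━━━━━━━━━━━━┃active,Dave King,Ber░┃               
              ┃completed,Ivy Brown,░┃               
              ┃pending,Frank Wilson▼┃               
              ┗━━━━━━━━━━━━━━━━━━━━━┛               
                                                    
                                                    
                                                    
                                                    


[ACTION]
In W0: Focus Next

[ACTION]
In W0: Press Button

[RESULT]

              ┃ FileEditor          ┃               
dule handles m┠─────────────────────┨               
orithm analyze┃█tatus,name,city,sco▲┃               
tem manages ne┃cancelled,Carol Jone█┃               
eline coordina┃cancelled,Frank Smit░┃               
mponent manage┃cancelled,Eve Lee,To░┃               
mework optimiz┃completed,Eve Jones,░┃               
              ┃cancelled,Dave Clark░┃               
mework generat┃cancelled,Eve Jones,░┃               
mework process┃completed,Bob King,B░┃               
andling mainta┃pending,Carol Lee,Mu░┃               
eline generate┃inactive,Hank King,S░┃               
tem implements┃cancelled,Alice Smit░┃               
cess processes┃active,Hank Clark,Pa░┃               
tem processes ┃cancelled,Eve Brown,░┃               
━━━━━━━━━━━━━━┃active,Dave King,Ber░┃               
              ┃completed,Ivy Brown,░┃               
              ┃pending,Frank Wilson▼┃               
              ┗━━━━━━━━━━━━━━━━━━━━━┛               
                                                    
                                                    
                                                    
                                                    


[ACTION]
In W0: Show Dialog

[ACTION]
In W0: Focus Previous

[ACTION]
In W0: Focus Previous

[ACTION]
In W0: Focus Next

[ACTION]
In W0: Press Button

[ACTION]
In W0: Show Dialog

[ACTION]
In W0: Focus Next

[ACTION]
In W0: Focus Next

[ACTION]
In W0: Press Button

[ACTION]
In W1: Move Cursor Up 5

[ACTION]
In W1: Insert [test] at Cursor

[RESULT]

              ┃ FileEditor          ┃               
dule handles m┠─────────────────────┨               
orithm analyze┃test█tatus,name,city▲┃               
tem manages ne┃cancelled,Carol Jone█┃               
eline coordina┃cancelled,Frank Smit░┃               
mponent manage┃cancelled,Eve Lee,To░┃               
mework optimiz┃completed,Eve Jones,░┃               
              ┃cancelled,Dave Clark░┃               
mework generat┃cancelled,Eve Jones,░┃               
mework process┃completed,Bob King,B░┃               
andling mainta┃pending,Carol Lee,Mu░┃               
eline generate┃inactive,Hank King,S░┃               
tem implements┃cancelled,Alice Smit░┃               
cess processes┃active,Hank Clark,Pa░┃               
tem processes ┃cancelled,Eve Brown,░┃               
━━━━━━━━━━━━━━┃active,Dave King,Ber░┃               
              ┃completed,Ivy Brown,░┃               
              ┃pending,Frank Wilson▼┃               
              ┗━━━━━━━━━━━━━━━━━━━━━┛               
                                                    
                                                    
                                                    
                                                    


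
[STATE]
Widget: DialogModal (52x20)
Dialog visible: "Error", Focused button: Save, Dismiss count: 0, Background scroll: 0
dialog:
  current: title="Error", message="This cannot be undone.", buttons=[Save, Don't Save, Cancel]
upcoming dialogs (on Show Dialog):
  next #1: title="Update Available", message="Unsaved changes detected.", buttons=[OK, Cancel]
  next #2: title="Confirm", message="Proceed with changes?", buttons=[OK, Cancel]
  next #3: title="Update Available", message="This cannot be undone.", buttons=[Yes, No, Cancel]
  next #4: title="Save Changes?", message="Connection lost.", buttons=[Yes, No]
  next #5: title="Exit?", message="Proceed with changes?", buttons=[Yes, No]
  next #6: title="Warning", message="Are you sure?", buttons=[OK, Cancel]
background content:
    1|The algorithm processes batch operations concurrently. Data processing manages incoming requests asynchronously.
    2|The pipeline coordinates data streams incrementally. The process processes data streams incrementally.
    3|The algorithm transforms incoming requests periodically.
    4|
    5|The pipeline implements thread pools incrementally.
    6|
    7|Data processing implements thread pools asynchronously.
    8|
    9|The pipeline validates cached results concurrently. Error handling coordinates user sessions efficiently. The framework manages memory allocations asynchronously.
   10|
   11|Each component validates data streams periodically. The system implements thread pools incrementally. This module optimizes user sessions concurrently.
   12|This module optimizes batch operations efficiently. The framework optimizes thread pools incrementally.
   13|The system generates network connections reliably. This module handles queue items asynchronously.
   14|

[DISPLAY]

The algorithm processes batch operations concurrentl
The pipeline coordinates data streams incrementally.
The algorithm transforms incoming requests periodica
                                                    
The pipeline implements thread pools incrementally. 
                                                    
Data processing implements thread pools asynchronous
          ┌──────────────────────────────┐          
The pipeli│            Error             │urrently. 
          │    This cannot be undone.    │          
Each compo│ [Save]  Don't Save   Cancel  │odically. 
This modul└──────────────────────────────┘iciently. 
The system generates network connections reliably. T
                                                    
                                                    
                                                    
                                                    
                                                    
                                                    
                                                    


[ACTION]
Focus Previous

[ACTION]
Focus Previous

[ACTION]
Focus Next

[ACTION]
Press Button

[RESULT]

The algorithm processes batch operations concurrentl
The pipeline coordinates data streams incrementally.
The algorithm transforms incoming requests periodica
                                                    
The pipeline implements thread pools incrementally. 
                                                    
Data processing implements thread pools asynchronous
                                                    
The pipeline validates cached results concurrently. 
                                                    
Each component validates data streams periodically. 
This module optimizes batch operations efficiently. 
The system generates network connections reliably. T
                                                    
                                                    
                                                    
                                                    
                                                    
                                                    
                                                    


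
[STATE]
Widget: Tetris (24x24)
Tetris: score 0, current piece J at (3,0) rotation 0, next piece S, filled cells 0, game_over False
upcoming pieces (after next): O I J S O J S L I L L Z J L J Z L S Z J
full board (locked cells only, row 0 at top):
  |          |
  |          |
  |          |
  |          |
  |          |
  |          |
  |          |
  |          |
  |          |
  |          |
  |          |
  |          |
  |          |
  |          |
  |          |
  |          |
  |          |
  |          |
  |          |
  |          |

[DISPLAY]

   █      │Next:        
   ███    │ ░░          
          │░░           
          │             
          │             
          │             
          │Score:       
          │0            
          │             
          │             
          │             
          │             
          │             
          │             
          │             
          │             
          │             
          │             
          │             
          │             
          │             
          │             
          │             
          │             


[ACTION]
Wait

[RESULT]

          │Next:        
   █      │ ░░          
   ███    │░░           
          │             
          │             
          │             
          │Score:       
          │0            
          │             
          │             
          │             
          │             
          │             
          │             
          │             
          │             
          │             
          │             
          │             
          │             
          │             
          │             
          │             
          │             


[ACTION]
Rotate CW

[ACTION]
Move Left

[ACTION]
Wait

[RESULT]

          │Next:        
          │ ░░          
  ██      │░░           
  █       │             
  █       │             
          │             
          │Score:       
          │0            
          │             
          │             
          │             
          │             
          │             
          │             
          │             
          │             
          │             
          │             
          │             
          │             
          │             
          │             
          │             
          │             
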